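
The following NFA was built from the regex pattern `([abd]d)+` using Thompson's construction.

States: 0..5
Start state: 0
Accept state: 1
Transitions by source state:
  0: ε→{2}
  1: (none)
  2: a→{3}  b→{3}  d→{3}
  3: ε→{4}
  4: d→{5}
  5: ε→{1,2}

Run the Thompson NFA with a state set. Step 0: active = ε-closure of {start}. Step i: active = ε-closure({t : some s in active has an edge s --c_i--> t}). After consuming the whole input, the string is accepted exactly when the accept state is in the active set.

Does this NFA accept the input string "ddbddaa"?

Answer: REJECT

Trace:
start: ε-closure({0}) = {0,2}
'd' @ 1: {3,4}
'd' @ 2: {1,2,5}  ✓accept
'b' @ 3: {3,4}
'd' @ 4: {1,2,5}  ✓accept
'd' @ 5: {3,4}
'a' @ 6: {}  — dead — no transitions
rest 'a' ignored (set empty)
end set {} — state 1 not in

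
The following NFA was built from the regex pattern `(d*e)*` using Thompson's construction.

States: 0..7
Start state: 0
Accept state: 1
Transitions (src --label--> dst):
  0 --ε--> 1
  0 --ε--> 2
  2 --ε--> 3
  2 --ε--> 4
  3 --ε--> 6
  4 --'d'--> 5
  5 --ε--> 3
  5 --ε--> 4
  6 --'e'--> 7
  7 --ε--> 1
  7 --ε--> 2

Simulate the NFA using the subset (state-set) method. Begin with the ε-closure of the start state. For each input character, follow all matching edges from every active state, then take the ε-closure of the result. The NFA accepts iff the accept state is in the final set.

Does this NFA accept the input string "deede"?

Answer: ACCEPT

Derivation:
start: ε-closure({0}) = {0,1,2,3,4,6}
'd' @ 1: {3,4,5,6}
'e' @ 2: {1,2,3,4,6,7}  [accepting]
'e' @ 3: {1,2,3,4,6,7}  [accepting]
'd' @ 4: {3,4,5,6}
'e' @ 5: {1,2,3,4,6,7}  [accepting]
after full input: {1,2,3,4,6,7}  (accept=1 in)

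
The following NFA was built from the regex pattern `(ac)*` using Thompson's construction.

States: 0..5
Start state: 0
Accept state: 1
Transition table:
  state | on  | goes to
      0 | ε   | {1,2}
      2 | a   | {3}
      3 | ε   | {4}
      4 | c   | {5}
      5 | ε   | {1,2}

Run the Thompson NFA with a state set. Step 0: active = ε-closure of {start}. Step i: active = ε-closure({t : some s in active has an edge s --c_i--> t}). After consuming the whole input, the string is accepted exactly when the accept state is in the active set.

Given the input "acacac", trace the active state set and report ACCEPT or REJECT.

Answer: ACCEPT

Trace:
start: ε-closure({0}) = {0,1,2}
'a' @ 1: {3,4}
'c' @ 2: {1,2,5}  [accepting]
'a' @ 3: {3,4}
'c' @ 4: {1,2,5}  [accepting]
'a' @ 5: {3,4}
'c' @ 6: {1,2,5}  [accepting]
after full input: {1,2,5}  (accept=1 in)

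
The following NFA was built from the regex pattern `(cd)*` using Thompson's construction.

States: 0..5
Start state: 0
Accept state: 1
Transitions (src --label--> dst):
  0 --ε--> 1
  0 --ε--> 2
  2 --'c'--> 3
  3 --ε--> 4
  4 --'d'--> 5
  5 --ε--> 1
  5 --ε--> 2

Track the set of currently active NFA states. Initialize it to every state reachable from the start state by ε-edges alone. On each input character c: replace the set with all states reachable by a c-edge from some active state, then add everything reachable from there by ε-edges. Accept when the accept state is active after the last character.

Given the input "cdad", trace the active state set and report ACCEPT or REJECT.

S₀ = ε-closure({0}) = {0,1,2}
'c' @ 1: {3,4}
'd' @ 2: {1,2,5}  (accept∈set)
'a' @ 3: {}  — state set empty
rest 'd' ignored (set empty)
after full input: {}  (accept=1 not in)

Answer: REJECT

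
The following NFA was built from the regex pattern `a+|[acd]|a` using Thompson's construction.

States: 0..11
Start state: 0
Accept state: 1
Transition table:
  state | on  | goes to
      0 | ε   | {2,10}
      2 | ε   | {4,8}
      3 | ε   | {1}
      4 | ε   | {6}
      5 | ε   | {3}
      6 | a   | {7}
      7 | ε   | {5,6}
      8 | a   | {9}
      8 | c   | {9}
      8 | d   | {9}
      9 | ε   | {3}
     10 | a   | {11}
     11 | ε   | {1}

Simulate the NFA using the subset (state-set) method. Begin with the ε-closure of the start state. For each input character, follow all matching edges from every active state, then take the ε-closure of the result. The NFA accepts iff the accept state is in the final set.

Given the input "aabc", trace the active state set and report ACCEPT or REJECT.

Answer: REJECT

Steps:
S₀ = ε-closure({0}) = {0,2,4,6,8,10}
'a' @ 1: {1,3,5,6,7,9,11}  [accepting]
'a' @ 2: {1,3,5,6,7}  [accepting]
'b' @ 3: {}  — dead — no transitions
rest 'c' ignored (set empty)
end set {} — state 1 not in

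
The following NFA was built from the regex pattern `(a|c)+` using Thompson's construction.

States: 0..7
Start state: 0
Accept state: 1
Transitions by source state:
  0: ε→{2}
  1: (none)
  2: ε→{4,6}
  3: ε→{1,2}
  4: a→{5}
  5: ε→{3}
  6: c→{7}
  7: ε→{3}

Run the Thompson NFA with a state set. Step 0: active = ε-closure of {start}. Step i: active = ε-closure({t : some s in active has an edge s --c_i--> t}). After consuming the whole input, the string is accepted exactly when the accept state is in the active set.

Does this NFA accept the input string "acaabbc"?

Answer: REJECT

Steps:
start: ε-closure({0}) = {0,2,4,6}
'a' @ 1: {1,2,3,4,5,6}  ✓accept
'c' @ 2: {1,2,3,4,6,7}  ✓accept
'a' @ 3: {1,2,3,4,5,6}  ✓accept
'a' @ 4: {1,2,3,4,5,6}  ✓accept
'b' @ 5: {}  — dead — no transitions
rest 'bc' ignored (set empty)
end set {} — state 1 not in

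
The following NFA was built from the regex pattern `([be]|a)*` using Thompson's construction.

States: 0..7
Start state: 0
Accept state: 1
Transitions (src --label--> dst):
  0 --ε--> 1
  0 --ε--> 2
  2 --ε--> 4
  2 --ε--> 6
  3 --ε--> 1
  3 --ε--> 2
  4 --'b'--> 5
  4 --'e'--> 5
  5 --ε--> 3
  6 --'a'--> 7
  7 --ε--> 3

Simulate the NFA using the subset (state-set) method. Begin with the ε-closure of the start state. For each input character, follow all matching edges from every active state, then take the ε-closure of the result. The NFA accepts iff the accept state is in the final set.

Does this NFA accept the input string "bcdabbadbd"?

S₀ = ε-closure({0}) = {0,1,2,4,6}
'b' @ 1: {1,2,3,4,5,6}  [accepting]
'c' @ 2: {}  — state set empty
rest 'dabbadbd' ignored (set empty)
after full input: {}  (accept=1 not in)

Answer: REJECT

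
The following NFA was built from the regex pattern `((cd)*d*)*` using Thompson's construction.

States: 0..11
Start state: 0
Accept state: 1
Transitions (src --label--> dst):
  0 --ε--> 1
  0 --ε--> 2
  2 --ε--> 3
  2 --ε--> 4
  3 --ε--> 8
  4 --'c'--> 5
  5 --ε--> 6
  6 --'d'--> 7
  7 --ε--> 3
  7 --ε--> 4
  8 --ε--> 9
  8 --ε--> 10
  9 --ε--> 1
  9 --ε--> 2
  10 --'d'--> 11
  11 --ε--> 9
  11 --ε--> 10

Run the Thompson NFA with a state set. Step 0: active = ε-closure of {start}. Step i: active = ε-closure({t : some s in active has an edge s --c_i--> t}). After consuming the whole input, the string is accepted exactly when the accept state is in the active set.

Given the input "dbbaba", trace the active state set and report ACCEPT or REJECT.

initial (ε-close {0}): {0,1,2,3,4,8,9,10}
'd' @ 1: {1,2,3,4,8,9,10,11}  [accepting]
'b' @ 2: {}  — no active states
rest 'baba' ignored (set empty)
after full input: {}  (accept=1 not in)

Answer: REJECT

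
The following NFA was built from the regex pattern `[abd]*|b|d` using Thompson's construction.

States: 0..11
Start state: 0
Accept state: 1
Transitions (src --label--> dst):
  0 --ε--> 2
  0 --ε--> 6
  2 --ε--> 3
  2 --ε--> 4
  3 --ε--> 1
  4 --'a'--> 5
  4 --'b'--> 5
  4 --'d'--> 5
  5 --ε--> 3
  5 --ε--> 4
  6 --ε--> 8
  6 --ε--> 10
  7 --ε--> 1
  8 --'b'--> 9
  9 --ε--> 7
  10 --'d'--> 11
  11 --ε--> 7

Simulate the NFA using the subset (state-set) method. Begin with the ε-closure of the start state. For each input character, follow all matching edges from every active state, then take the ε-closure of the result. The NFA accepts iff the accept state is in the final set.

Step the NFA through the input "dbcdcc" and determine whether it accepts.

S₀ = ε-closure({0}) = {0,1,2,3,4,6,8,10}
'd' @ 1: {1,3,4,5,7,11}  [accepting]
'b' @ 2: {1,3,4,5}  [accepting]
'c' @ 3: {}  — state set empty
rest 'dcc' ignored (set empty)
final: {}; accept 1 not in set

Answer: REJECT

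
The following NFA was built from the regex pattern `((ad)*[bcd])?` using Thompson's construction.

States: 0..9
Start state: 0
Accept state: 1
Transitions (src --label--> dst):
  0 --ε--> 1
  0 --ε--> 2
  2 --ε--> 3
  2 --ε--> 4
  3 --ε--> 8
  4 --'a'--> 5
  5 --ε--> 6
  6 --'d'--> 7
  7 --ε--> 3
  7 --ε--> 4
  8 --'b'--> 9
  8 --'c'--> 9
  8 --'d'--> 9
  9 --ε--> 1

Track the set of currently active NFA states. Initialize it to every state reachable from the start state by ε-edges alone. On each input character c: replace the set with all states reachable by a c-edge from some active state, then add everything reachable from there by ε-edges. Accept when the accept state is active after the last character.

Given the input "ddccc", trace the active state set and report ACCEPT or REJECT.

Answer: REJECT

Derivation:
start: ε-closure({0}) = {0,1,2,3,4,8}
'd' @ 1: {1,9}  ✓accept
'd' @ 2: {}  — no active states
rest 'ccc' ignored (set empty)
end set {} — state 1 not in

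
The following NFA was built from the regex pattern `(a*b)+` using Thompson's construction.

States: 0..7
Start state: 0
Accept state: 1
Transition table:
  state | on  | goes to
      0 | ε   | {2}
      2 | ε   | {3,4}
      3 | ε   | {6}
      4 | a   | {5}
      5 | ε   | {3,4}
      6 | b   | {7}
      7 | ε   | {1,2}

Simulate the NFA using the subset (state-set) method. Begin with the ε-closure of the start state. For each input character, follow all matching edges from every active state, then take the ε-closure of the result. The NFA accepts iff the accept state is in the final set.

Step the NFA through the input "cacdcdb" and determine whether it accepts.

start: ε-closure({0}) = {0,2,3,4,6}
'c' @ 1: {}  — no active states
rest 'acdcdb' ignored (set empty)
after full input: {}  (accept=1 not in)

Answer: REJECT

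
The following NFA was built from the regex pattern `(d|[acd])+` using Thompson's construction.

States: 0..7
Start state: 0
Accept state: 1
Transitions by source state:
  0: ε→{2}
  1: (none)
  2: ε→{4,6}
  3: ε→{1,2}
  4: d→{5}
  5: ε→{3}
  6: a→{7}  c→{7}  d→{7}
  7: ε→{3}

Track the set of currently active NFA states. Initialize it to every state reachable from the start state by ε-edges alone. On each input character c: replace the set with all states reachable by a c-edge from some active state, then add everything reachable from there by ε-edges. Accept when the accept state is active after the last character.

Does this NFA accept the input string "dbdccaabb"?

Answer: REJECT

Steps:
start: ε-closure({0}) = {0,2,4,6}
'd' @ 1: {1,2,3,4,5,6,7}  (accept∈set)
'b' @ 2: {}  — dead — no transitions
rest 'dccaabb' ignored (set empty)
after full input: {}  (accept=1 not in)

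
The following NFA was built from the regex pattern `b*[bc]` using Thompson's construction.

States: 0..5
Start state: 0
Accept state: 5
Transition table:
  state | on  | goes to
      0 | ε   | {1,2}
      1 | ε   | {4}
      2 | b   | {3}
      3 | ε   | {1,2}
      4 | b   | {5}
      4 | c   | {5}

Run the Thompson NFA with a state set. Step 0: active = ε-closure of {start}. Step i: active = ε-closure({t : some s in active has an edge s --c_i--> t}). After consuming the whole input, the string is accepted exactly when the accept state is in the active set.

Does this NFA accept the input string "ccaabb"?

Answer: REJECT

Steps:
start: ε-closure({0}) = {0,1,2,4}
'c' @ 1: {5}  [accepting]
'c' @ 2: {}  — dead — no transitions
rest 'aabb' ignored (set empty)
final: {}; accept 5 not in set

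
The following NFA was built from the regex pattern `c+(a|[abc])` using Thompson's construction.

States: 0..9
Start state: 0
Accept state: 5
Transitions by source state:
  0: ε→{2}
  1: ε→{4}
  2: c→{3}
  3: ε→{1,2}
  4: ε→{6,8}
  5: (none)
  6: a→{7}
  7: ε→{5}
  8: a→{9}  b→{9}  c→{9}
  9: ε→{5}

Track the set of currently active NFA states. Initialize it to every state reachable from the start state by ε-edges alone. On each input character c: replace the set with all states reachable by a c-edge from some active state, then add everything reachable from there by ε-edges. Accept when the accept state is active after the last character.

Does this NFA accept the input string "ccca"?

start: ε-closure({0}) = {0,2}
'c' @ 1: {1,2,3,4,6,8}
'c' @ 2: {1,2,3,4,5,6,8,9}  [accepting]
'c' @ 3: {1,2,3,4,5,6,8,9}  [accepting]
'a' @ 4: {5,7,9}  [accepting]
end set {5,7,9} — state 5 in

Answer: ACCEPT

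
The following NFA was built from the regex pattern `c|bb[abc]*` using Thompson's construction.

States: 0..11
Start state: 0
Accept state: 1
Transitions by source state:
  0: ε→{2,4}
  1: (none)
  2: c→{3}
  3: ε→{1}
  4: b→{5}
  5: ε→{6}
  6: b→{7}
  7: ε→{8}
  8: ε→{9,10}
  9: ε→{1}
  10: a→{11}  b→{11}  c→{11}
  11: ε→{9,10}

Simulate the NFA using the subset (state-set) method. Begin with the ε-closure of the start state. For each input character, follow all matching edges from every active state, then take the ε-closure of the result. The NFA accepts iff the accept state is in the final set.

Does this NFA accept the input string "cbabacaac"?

Answer: REJECT

Derivation:
start: ε-closure({0}) = {0,2,4}
'c' @ 1: {1,3}  [accepting]
'b' @ 2: {}  — state set empty
rest 'abacaac' ignored (set empty)
final: {}; accept 1 not in set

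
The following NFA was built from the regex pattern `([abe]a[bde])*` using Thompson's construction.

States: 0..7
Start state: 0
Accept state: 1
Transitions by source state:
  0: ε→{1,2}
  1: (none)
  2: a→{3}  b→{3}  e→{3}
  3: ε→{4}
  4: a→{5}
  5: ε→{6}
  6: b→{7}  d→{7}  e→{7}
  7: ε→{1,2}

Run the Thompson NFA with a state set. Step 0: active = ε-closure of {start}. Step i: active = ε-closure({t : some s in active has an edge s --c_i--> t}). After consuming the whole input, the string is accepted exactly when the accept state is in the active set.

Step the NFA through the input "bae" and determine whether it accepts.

initial (ε-close {0}): {0,1,2}
'b' @ 1: {3,4}
'a' @ 2: {5,6}
'e' @ 3: {1,2,7}  (accept∈set)
final: {1,2,7}; accept 1 in set

Answer: ACCEPT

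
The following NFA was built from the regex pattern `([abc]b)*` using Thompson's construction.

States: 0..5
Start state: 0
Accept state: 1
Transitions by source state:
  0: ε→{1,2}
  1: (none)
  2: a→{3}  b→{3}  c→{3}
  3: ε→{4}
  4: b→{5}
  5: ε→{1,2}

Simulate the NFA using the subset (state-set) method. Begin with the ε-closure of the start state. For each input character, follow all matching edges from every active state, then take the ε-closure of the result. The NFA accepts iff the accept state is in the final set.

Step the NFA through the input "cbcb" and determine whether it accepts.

S₀ = ε-closure({0}) = {0,1,2}
'c' @ 1: {3,4}
'b' @ 2: {1,2,5}  (accept∈set)
'c' @ 3: {3,4}
'b' @ 4: {1,2,5}  (accept∈set)
after full input: {1,2,5}  (accept=1 in)

Answer: ACCEPT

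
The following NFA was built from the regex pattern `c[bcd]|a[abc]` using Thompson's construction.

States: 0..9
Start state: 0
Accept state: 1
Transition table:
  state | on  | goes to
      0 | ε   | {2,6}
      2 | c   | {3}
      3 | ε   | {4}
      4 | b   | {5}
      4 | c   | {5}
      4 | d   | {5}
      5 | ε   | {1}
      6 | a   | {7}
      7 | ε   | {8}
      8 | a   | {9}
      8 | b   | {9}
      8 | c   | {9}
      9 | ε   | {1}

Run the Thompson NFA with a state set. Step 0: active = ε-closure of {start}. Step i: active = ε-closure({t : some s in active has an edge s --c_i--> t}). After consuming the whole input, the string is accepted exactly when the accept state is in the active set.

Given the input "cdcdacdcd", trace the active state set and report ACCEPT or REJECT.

initial (ε-close {0}): {0,2,6}
'c' @ 1: {3,4}
'd' @ 2: {1,5}  (accept∈set)
'c' @ 3: {}  — no active states
rest 'dacdcd' ignored (set empty)
final: {}; accept 1 not in set

Answer: REJECT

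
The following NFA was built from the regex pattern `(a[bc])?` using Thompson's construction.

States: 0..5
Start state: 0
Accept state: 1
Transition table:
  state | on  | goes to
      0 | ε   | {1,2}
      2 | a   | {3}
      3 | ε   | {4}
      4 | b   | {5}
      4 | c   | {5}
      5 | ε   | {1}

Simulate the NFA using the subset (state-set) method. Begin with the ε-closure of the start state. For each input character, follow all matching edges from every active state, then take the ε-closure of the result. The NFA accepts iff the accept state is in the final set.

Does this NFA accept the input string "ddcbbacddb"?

Answer: REJECT

Steps:
start: ε-closure({0}) = {0,1,2}
'd' @ 1: {}  — dead — no transitions
rest 'dcbbacddb' ignored (set empty)
end set {} — state 1 not in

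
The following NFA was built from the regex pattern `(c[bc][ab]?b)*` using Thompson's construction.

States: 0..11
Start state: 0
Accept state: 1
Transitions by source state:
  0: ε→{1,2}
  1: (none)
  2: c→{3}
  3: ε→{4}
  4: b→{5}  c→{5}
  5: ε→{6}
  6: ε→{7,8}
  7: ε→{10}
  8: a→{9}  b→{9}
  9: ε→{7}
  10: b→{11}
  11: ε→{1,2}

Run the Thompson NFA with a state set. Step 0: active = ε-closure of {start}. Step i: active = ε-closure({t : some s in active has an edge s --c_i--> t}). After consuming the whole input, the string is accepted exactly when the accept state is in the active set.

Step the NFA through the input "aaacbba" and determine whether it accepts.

Answer: REJECT

Steps:
initial (ε-close {0}): {0,1,2}
'a' @ 1: {}  — state set empty
rest 'aacbba' ignored (set empty)
end set {} — state 1 not in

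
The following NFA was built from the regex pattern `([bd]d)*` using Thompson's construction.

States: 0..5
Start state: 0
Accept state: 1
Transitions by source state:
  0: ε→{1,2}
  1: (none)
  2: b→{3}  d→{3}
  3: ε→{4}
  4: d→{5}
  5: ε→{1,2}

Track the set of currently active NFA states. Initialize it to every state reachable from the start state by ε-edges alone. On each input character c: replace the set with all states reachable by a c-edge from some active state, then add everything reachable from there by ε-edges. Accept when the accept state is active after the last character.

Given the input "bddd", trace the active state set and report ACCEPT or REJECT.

start: ε-closure({0}) = {0,1,2}
'b' @ 1: {3,4}
'd' @ 2: {1,2,5}  [accepting]
'd' @ 3: {3,4}
'd' @ 4: {1,2,5}  [accepting]
end set {1,2,5} — state 1 in

Answer: ACCEPT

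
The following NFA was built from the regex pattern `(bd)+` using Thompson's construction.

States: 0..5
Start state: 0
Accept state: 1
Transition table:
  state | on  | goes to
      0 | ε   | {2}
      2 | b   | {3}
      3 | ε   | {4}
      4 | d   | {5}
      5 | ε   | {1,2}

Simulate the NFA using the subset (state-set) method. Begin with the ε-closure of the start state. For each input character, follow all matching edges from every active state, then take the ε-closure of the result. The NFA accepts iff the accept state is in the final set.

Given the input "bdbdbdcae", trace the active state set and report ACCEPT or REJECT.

S₀ = ε-closure({0}) = {0,2}
'b' @ 1: {3,4}
'd' @ 2: {1,2,5}  ✓accept
'b' @ 3: {3,4}
'd' @ 4: {1,2,5}  ✓accept
'b' @ 5: {3,4}
'd' @ 6: {1,2,5}  ✓accept
'c' @ 7: {}  — dead — no transitions
rest 'ae' ignored (set empty)
after full input: {}  (accept=1 not in)

Answer: REJECT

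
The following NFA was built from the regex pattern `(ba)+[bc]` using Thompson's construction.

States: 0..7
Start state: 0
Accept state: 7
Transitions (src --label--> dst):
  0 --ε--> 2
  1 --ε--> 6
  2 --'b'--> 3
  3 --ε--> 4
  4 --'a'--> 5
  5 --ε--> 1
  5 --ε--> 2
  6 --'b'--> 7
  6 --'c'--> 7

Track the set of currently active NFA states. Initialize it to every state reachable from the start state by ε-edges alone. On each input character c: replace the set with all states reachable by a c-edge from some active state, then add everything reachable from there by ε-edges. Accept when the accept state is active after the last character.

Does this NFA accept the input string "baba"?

Answer: REJECT

Steps:
start: ε-closure({0}) = {0,2}
'b' @ 1: {3,4}
'a' @ 2: {1,2,5,6}
'b' @ 3: {3,4,7}  [accepting]
'a' @ 4: {1,2,5,6}
end set {1,2,5,6} — state 7 not in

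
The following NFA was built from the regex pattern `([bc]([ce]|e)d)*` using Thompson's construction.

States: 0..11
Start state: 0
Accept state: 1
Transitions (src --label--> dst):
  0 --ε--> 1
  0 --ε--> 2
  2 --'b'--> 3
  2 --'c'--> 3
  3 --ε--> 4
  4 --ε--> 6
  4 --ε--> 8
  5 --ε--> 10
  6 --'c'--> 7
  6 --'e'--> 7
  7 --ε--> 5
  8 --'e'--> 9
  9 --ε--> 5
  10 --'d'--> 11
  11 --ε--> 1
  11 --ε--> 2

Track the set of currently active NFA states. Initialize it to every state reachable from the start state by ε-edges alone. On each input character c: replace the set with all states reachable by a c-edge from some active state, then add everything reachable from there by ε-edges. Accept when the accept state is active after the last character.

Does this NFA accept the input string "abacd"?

S₀ = ε-closure({0}) = {0,1,2}
'a' @ 1: {}  — state set empty
rest 'bacd' ignored (set empty)
after full input: {}  (accept=1 not in)

Answer: REJECT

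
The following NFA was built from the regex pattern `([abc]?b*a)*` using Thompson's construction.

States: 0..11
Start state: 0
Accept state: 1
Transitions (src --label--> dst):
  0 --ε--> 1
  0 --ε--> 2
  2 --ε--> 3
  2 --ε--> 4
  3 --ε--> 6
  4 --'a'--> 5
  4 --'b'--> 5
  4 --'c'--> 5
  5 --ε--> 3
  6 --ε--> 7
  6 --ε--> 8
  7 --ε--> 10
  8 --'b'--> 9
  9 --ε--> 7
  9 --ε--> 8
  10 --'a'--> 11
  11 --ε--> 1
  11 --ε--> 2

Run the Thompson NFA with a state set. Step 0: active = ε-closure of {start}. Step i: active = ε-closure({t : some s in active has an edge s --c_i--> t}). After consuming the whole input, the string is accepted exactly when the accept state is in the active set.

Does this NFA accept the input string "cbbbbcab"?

S₀ = ε-closure({0}) = {0,1,2,3,4,6,7,8,10}
'c' @ 1: {3,5,6,7,8,10}
'b' @ 2: {7,8,9,10}
'b' @ 3: {7,8,9,10}
'b' @ 4: {7,8,9,10}
'b' @ 5: {7,8,9,10}
'c' @ 6: {}  — no active states
rest 'ab' ignored (set empty)
after full input: {}  (accept=1 not in)

Answer: REJECT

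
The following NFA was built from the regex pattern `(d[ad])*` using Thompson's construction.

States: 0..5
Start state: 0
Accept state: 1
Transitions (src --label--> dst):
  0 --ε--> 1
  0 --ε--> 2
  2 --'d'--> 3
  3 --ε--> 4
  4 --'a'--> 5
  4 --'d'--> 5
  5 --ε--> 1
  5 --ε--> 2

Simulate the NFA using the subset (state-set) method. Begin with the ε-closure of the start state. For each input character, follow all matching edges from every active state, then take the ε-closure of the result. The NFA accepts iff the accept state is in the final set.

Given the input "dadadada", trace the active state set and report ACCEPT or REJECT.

Answer: ACCEPT

Derivation:
initial (ε-close {0}): {0,1,2}
'd' @ 1: {3,4}
'a' @ 2: {1,2,5}  (accept∈set)
'd' @ 3: {3,4}
'a' @ 4: {1,2,5}  (accept∈set)
'd' @ 5: {3,4}
'a' @ 6: {1,2,5}  (accept∈set)
'd' @ 7: {3,4}
'a' @ 8: {1,2,5}  (accept∈set)
end set {1,2,5} — state 1 in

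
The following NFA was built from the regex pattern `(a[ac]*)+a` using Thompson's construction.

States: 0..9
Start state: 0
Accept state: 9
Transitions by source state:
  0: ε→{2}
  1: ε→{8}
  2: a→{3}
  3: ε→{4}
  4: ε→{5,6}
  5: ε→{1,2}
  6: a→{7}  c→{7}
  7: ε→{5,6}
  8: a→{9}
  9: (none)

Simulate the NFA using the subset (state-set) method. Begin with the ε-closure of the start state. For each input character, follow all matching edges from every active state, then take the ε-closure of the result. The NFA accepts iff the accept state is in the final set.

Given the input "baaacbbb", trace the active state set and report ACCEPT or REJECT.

Answer: REJECT

Steps:
S₀ = ε-closure({0}) = {0,2}
'b' @ 1: {}  — no active states
rest 'aaacbbb' ignored (set empty)
final: {}; accept 9 not in set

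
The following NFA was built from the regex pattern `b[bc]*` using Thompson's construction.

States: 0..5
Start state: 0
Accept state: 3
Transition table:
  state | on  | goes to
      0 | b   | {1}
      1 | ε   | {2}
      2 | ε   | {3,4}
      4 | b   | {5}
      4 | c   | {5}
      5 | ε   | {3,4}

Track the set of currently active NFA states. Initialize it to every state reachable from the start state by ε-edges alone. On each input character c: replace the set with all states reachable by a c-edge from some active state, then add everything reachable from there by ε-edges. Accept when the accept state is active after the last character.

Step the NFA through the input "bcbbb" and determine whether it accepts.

initial (ε-close {0}): {0}
'b' @ 1: {1,2,3,4}  (accept∈set)
'c' @ 2: {3,4,5}  (accept∈set)
'b' @ 3: {3,4,5}  (accept∈set)
'b' @ 4: {3,4,5}  (accept∈set)
'b' @ 5: {3,4,5}  (accept∈set)
after full input: {3,4,5}  (accept=3 in)

Answer: ACCEPT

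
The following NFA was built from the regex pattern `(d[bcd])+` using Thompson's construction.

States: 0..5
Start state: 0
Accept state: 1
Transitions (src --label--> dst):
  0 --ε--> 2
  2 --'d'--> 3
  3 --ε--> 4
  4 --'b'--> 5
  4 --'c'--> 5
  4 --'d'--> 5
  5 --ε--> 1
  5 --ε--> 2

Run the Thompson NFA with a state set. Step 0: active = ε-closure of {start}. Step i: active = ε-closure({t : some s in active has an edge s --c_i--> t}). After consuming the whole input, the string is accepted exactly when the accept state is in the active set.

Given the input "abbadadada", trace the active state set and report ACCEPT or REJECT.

Answer: REJECT

Derivation:
initial (ε-close {0}): {0,2}
'a' @ 1: {}  — no active states
rest 'bbadadada' ignored (set empty)
end set {} — state 1 not in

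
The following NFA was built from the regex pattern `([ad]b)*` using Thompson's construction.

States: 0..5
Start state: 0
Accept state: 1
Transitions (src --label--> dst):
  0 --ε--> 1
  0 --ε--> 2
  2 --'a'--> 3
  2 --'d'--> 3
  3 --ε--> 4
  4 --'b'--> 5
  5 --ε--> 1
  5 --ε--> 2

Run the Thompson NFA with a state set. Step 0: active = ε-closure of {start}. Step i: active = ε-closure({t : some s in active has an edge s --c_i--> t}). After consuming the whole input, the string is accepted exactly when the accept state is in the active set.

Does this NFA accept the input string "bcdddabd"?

Answer: REJECT

Steps:
start: ε-closure({0}) = {0,1,2}
'b' @ 1: {}  — state set empty
rest 'cdddabd' ignored (set empty)
end set {} — state 1 not in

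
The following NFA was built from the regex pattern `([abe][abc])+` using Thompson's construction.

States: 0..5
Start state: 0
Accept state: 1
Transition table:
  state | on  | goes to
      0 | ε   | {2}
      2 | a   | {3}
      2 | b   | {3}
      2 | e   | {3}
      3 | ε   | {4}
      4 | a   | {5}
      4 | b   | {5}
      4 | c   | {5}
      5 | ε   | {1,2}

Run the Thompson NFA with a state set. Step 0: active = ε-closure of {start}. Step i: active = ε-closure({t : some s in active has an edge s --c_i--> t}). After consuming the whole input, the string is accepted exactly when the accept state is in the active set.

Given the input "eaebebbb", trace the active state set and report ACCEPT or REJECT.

Answer: ACCEPT

Trace:
S₀ = ε-closure({0}) = {0,2}
'e' @ 1: {3,4}
'a' @ 2: {1,2,5}  (accept∈set)
'e' @ 3: {3,4}
'b' @ 4: {1,2,5}  (accept∈set)
'e' @ 5: {3,4}
'b' @ 6: {1,2,5}  (accept∈set)
'b' @ 7: {3,4}
'b' @ 8: {1,2,5}  (accept∈set)
after full input: {1,2,5}  (accept=1 in)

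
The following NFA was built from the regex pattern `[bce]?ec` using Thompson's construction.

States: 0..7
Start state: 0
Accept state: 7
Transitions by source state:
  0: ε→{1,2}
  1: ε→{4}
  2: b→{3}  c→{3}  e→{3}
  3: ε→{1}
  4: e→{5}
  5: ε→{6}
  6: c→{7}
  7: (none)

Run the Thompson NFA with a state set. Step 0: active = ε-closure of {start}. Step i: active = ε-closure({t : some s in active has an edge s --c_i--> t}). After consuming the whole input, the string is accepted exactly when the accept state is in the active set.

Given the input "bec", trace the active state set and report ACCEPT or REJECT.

S₀ = ε-closure({0}) = {0,1,2,4}
'b' @ 1: {1,3,4}
'e' @ 2: {5,6}
'c' @ 3: {7}  (accept∈set)
end set {7} — state 7 in

Answer: ACCEPT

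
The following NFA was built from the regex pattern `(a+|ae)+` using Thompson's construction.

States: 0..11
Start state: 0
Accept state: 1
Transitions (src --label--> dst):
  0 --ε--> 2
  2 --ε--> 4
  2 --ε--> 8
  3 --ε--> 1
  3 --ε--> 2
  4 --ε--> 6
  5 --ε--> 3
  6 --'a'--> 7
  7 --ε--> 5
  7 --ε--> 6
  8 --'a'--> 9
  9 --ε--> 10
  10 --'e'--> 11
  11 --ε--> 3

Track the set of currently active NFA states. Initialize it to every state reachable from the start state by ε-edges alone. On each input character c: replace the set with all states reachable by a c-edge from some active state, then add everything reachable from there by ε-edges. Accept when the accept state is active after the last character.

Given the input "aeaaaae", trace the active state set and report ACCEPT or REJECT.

S₀ = ε-closure({0}) = {0,2,4,6,8}
'a' @ 1: {1,2,3,4,5,6,7,8,9,10}  ✓accept
'e' @ 2: {1,2,3,4,6,8,11}  ✓accept
'a' @ 3: {1,2,3,4,5,6,7,8,9,10}  ✓accept
'a' @ 4: {1,2,3,4,5,6,7,8,9,10}  ✓accept
'a' @ 5: {1,2,3,4,5,6,7,8,9,10}  ✓accept
'a' @ 6: {1,2,3,4,5,6,7,8,9,10}  ✓accept
'e' @ 7: {1,2,3,4,6,8,11}  ✓accept
after full input: {1,2,3,4,6,8,11}  (accept=1 in)

Answer: ACCEPT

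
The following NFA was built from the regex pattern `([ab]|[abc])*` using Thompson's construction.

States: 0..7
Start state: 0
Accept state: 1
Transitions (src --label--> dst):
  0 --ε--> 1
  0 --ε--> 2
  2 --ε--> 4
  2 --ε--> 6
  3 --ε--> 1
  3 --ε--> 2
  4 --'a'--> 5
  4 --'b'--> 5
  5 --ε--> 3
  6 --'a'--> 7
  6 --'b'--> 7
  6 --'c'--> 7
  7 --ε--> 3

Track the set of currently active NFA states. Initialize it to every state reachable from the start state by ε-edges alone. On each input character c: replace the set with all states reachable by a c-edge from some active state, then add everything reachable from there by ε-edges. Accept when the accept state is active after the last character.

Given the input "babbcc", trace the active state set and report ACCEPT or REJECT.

Answer: ACCEPT

Derivation:
S₀ = ε-closure({0}) = {0,1,2,4,6}
'b' @ 1: {1,2,3,4,5,6,7}  ✓accept
'a' @ 2: {1,2,3,4,5,6,7}  ✓accept
'b' @ 3: {1,2,3,4,5,6,7}  ✓accept
'b' @ 4: {1,2,3,4,5,6,7}  ✓accept
'c' @ 5: {1,2,3,4,6,7}  ✓accept
'c' @ 6: {1,2,3,4,6,7}  ✓accept
after full input: {1,2,3,4,6,7}  (accept=1 in)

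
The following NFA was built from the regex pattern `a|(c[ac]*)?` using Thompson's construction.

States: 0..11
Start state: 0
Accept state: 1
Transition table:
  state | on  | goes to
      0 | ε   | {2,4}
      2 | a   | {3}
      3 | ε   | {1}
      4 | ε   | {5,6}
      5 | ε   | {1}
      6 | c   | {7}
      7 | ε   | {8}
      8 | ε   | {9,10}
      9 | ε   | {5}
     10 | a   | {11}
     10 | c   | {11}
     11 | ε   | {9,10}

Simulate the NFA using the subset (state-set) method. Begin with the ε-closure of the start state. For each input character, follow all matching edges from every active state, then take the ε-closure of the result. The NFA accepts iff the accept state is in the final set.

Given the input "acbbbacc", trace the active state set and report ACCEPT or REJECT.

Answer: REJECT

Trace:
initial (ε-close {0}): {0,1,2,4,5,6}
'a' @ 1: {1,3}  [accepting]
'c' @ 2: {}  — no active states
rest 'bbbacc' ignored (set empty)
end set {} — state 1 not in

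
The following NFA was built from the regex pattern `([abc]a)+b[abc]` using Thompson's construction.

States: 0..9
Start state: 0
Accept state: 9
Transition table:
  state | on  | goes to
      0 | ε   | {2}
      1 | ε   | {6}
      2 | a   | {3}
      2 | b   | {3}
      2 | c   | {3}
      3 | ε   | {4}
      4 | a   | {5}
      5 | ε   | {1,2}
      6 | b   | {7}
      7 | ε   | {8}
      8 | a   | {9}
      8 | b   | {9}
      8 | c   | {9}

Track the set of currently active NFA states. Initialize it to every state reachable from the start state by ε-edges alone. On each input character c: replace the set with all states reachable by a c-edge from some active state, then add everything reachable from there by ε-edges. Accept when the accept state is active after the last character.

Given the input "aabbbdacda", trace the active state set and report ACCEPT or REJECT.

start: ε-closure({0}) = {0,2}
'a' @ 1: {3,4}
'a' @ 2: {1,2,5,6}
'b' @ 3: {3,4,7,8}
'b' @ 4: {9}  (accept∈set)
'b' @ 5: {}  — state set empty
rest 'dacda' ignored (set empty)
after full input: {}  (accept=9 not in)

Answer: REJECT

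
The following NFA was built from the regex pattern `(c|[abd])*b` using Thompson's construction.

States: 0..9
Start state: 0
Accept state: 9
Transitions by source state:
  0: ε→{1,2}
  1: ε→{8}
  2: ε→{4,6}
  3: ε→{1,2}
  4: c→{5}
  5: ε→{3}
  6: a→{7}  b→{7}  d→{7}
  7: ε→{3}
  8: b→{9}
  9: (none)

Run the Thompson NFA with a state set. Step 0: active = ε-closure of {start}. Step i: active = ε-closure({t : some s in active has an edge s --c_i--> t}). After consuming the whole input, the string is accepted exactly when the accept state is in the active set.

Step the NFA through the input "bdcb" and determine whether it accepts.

Answer: ACCEPT

Steps:
S₀ = ε-closure({0}) = {0,1,2,4,6,8}
'b' @ 1: {1,2,3,4,6,7,8,9}  ✓accept
'd' @ 2: {1,2,3,4,6,7,8}
'c' @ 3: {1,2,3,4,5,6,8}
'b' @ 4: {1,2,3,4,6,7,8,9}  ✓accept
after full input: {1,2,3,4,6,7,8,9}  (accept=9 in)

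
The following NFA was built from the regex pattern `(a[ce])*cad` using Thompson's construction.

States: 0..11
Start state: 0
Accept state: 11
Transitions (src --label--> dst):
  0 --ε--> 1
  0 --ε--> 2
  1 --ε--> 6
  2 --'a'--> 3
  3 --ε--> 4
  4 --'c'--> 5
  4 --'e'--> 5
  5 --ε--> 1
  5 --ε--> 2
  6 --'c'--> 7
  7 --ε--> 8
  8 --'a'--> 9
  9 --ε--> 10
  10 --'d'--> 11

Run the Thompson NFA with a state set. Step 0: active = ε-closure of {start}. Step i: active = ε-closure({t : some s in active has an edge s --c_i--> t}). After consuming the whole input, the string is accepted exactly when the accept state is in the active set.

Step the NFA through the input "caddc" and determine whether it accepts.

Answer: REJECT

Derivation:
S₀ = ε-closure({0}) = {0,1,2,6}
'c' @ 1: {7,8}
'a' @ 2: {9,10}
'd' @ 3: {11}  ✓accept
'd' @ 4: {}  — no active states
rest 'c' ignored (set empty)
end set {} — state 11 not in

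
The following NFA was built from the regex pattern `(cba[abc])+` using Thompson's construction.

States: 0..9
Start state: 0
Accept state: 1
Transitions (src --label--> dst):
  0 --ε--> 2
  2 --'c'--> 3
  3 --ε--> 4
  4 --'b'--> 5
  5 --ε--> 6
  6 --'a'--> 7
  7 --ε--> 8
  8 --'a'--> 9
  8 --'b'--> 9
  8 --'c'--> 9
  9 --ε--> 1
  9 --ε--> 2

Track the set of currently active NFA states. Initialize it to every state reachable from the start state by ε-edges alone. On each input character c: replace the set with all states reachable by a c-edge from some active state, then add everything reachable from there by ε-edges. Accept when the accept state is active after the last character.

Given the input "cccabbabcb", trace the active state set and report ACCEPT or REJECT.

Answer: REJECT

Derivation:
start: ε-closure({0}) = {0,2}
'c' @ 1: {3,4}
'c' @ 2: {}  — dead — no transitions
rest 'cabbabcb' ignored (set empty)
end set {} — state 1 not in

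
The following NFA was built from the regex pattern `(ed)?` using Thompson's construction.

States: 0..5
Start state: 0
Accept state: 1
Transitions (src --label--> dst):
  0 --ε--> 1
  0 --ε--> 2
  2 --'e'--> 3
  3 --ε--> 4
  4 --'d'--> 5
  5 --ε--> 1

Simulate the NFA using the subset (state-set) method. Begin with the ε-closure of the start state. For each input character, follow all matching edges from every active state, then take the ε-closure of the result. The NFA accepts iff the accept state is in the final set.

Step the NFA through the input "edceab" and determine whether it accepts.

start: ε-closure({0}) = {0,1,2}
'e' @ 1: {3,4}
'd' @ 2: {1,5}  [accepting]
'c' @ 3: {}  — state set empty
rest 'eab' ignored (set empty)
end set {} — state 1 not in

Answer: REJECT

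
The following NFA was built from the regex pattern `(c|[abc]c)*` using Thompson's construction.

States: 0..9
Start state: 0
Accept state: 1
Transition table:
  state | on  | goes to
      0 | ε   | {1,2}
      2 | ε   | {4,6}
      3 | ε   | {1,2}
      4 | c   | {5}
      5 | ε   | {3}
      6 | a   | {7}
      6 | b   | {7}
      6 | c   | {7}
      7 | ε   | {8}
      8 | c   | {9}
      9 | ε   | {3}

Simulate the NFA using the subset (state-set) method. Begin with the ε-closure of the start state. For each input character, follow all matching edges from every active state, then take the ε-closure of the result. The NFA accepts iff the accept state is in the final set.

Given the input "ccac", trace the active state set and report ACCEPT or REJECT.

start: ε-closure({0}) = {0,1,2,4,6}
'c' @ 1: {1,2,3,4,5,6,7,8}  [accepting]
'c' @ 2: {1,2,3,4,5,6,7,8,9}  [accepting]
'a' @ 3: {7,8}
'c' @ 4: {1,2,3,4,6,9}  [accepting]
final: {1,2,3,4,6,9}; accept 1 in set

Answer: ACCEPT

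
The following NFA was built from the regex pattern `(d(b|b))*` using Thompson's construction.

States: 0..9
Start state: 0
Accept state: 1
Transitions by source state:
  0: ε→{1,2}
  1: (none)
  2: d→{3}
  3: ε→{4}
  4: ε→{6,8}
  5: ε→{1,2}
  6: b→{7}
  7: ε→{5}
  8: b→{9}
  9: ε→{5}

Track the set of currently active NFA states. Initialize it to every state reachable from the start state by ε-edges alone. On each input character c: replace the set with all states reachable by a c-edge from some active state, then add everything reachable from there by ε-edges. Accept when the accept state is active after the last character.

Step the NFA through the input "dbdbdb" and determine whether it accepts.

Answer: ACCEPT

Trace:
S₀ = ε-closure({0}) = {0,1,2}
'd' @ 1: {3,4,6,8}
'b' @ 2: {1,2,5,7,9}  ✓accept
'd' @ 3: {3,4,6,8}
'b' @ 4: {1,2,5,7,9}  ✓accept
'd' @ 5: {3,4,6,8}
'b' @ 6: {1,2,5,7,9}  ✓accept
end set {1,2,5,7,9} — state 1 in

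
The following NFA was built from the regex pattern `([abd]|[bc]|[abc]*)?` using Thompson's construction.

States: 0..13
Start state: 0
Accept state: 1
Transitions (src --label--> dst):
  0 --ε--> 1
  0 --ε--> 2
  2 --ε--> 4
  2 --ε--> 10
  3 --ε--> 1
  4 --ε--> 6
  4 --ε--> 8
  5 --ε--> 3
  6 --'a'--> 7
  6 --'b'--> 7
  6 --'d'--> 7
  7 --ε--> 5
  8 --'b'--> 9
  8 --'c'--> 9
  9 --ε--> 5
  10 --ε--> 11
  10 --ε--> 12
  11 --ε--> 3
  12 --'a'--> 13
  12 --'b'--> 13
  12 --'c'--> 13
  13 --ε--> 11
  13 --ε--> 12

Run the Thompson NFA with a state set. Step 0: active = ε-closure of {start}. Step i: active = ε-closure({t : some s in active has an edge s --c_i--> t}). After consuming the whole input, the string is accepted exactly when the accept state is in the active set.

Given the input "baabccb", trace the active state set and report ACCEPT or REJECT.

Answer: ACCEPT

Trace:
initial (ε-close {0}): {0,1,2,3,4,6,8,10,11,12}
'b' @ 1: {1,3,5,7,9,11,12,13}  [accepting]
'a' @ 2: {1,3,11,12,13}  [accepting]
'a' @ 3: {1,3,11,12,13}  [accepting]
'b' @ 4: {1,3,11,12,13}  [accepting]
'c' @ 5: {1,3,11,12,13}  [accepting]
'c' @ 6: {1,3,11,12,13}  [accepting]
'b' @ 7: {1,3,11,12,13}  [accepting]
final: {1,3,11,12,13}; accept 1 in set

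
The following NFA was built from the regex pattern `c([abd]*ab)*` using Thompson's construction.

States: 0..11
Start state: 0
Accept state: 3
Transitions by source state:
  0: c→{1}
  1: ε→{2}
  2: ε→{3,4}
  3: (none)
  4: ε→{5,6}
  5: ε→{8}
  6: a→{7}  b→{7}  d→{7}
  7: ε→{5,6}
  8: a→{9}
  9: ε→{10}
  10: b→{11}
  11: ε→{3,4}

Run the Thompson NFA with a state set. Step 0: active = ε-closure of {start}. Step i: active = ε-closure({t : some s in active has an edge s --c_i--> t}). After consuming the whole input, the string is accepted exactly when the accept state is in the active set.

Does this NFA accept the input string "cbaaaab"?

start: ε-closure({0}) = {0}
'c' @ 1: {1,2,3,4,5,6,8}  (accept∈set)
'b' @ 2: {5,6,7,8}
'a' @ 3: {5,6,7,8,9,10}
'a' @ 4: {5,6,7,8,9,10}
'a' @ 5: {5,6,7,8,9,10}
'a' @ 6: {5,6,7,8,9,10}
'b' @ 7: {3,4,5,6,7,8,11}  (accept∈set)
end set {3,4,5,6,7,8,11} — state 3 in

Answer: ACCEPT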